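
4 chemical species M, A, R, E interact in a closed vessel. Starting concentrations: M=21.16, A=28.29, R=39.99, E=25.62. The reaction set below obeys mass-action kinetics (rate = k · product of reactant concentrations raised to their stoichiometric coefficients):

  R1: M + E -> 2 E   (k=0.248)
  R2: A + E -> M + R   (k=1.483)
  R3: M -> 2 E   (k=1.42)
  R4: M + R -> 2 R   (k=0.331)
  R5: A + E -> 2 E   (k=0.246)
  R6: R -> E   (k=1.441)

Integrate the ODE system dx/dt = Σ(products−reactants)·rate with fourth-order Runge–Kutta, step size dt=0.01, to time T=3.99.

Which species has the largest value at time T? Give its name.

Dominant species at T: E

RK4 with dt=0.01: 399 steps to T=3.99. Trajectory (selected grid times):
t=0.00: M=21.16 A=28.29 R=39.99 E=25.62
t=0.44: M=0.00 A=0.00 R=54.28 E=62.98
t=0.89: M=0.00 A=0.00 R=28.38 E=88.88
t=1.33: M=0.00 A=0.00 R=15.05 E=102.21
t=1.77: M=0.00 A=0.00 R=7.99 E=109.27
t=2.22: M=0.00 A=0.00 R=4.18 E=113.08
t=2.66: M=0.00 A=0.00 R=2.21 E=115.05
t=3.10: M=0.00 A=0.00 R=1.17 E=116.09
t=3.55: M=0.00 A=0.00 R=0.61 E=116.65
t=3.99: M=0.00 A=0.00 R=0.33 E=116.93
At T=3.99: M=0.00 A=0.00 R=0.33 E=116.93; the largest is E.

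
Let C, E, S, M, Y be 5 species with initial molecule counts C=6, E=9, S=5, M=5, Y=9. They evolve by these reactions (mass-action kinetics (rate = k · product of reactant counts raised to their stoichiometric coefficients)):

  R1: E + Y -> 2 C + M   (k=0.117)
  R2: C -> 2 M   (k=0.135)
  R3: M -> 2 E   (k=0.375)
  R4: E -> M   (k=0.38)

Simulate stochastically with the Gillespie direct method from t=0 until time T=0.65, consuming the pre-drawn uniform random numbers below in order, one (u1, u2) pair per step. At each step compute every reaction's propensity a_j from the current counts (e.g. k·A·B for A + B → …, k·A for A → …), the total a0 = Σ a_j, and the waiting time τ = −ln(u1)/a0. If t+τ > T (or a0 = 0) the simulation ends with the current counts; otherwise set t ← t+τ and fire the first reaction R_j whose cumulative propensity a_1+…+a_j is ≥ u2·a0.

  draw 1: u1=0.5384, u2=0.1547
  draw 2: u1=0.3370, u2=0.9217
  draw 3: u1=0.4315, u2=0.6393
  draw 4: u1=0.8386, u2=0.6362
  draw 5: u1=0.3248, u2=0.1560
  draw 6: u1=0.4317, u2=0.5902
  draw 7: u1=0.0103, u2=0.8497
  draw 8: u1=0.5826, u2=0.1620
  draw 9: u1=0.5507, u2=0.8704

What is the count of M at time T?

M at T = 10

t=0.000: C=6 E=9 S=5 M=5 Y=9
Draw 1: a1=9.477, a2=0.810, a3=1.875, a4=3.420, a0=15.582; τ=−ln(0.5384)/15.582=0.040 → t=0.040; u2·a0=0.1547·15.582=2.411 ≤ a1=9.477 → R1 fires; C=8 E=8 S=5 M=6 Y=8
Draw 2: a1=7.488, a2=1.080, a3=2.250, a4=3.040, a0=13.858; τ=−ln(0.3370)/13.858=0.078 → t=0.118; u2·a0=0.9217·13.858=12.773; a1+…+a3=10.818 < 12.773 ≤ a1+…+a4=13.858 → R4 fires; C=8 E=7 S=5 M=7 Y=8
Draw 3: a1=6.552, a2=1.080, a3=2.625, a4=2.660, a0=12.917; τ=−ln(0.4315)/12.917=0.065 → t=0.183; u2·a0=0.6393·12.917=8.258; a1+a2=7.632 < 8.258 ≤ a1+…+a3=10.257 → R3 fires; C=8 E=9 S=5 M=6 Y=8
Draw 4: a1=8.424, a2=1.080, a3=2.250, a4=3.420, a0=15.174; τ=−ln(0.8386)/15.174=0.012 → t=0.195; u2·a0=0.6362·15.174=9.654; a1+a2=9.504 < 9.654 ≤ a1+…+a3=11.754 → R3 fires; C=8 E=11 S=5 M=5 Y=8
Draw 5: a1=10.296, a2=1.080, a3=1.875, a4=4.180, a0=17.431; τ=−ln(0.3248)/17.431=0.065 → t=0.259; u2·a0=0.1560·17.431=2.719 ≤ a1=10.296 → R1 fires; C=10 E=10 S=5 M=6 Y=7
Draw 6: a1=8.190, a2=1.350, a3=2.250, a4=3.800, a0=15.590; τ=−ln(0.4317)/15.590=0.054 → t=0.313; u2·a0=0.5902·15.590=9.201; a1=8.190 < 9.201 ≤ a1+a2=9.540 → R2 fires; C=9 E=10 S=5 M=8 Y=7
Draw 7: a1=8.190, a2=1.215, a3=3.000, a4=3.800, a0=16.205; τ=−ln(0.0103)/16.205=0.282 → t=0.596; u2·a0=0.8497·16.205=13.769; a1+…+a3=12.405 < 13.769 ≤ a1+…+a4=16.205 → R4 fires; C=9 E=9 S=5 M=9 Y=7
Draw 8: a1=7.371, a2=1.215, a3=3.375, a4=3.420, a0=15.381; τ=−ln(0.5826)/15.381=0.035 → t=0.631; u2·a0=0.1620·15.381=2.492 ≤ a1=7.371 → R1 fires; C=11 E=8 S=5 M=10 Y=6
Draw 9: a1=5.616, a2=1.485, a3=3.750, a4=3.040, a0=13.891; τ=−ln(0.5507)/13.891=0.043 → t=0.674 > T=0.65: stop.
Read off M at T=0.65: 10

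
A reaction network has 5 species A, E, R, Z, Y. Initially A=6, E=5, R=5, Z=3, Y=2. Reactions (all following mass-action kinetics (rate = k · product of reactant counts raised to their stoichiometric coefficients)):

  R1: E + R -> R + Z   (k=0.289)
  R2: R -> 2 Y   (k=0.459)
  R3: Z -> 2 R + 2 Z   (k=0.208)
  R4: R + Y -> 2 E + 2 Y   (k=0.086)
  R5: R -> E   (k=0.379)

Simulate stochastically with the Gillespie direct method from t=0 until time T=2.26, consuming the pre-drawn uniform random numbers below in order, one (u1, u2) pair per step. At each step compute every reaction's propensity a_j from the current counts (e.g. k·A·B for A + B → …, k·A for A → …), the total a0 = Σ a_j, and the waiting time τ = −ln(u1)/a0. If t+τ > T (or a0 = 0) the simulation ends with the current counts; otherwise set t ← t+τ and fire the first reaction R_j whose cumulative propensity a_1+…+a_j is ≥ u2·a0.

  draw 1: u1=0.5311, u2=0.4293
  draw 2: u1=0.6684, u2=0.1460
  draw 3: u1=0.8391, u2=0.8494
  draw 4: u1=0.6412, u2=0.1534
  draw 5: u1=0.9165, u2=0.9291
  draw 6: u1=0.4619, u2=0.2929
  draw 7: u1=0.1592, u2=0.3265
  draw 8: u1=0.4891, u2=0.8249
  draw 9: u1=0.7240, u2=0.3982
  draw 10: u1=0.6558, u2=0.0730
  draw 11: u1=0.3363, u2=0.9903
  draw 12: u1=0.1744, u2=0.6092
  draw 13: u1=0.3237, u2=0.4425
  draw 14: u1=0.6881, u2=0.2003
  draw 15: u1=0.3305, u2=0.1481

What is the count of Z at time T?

Z at T = 12

t=0.000: A=6 E=5 R=5 Z=3 Y=2
Draw 1: a1=7.225, a2=2.295, a3=0.624, a4=0.860, a5=1.895, a0=12.899; τ=−ln(0.5311)/12.899=0.049 → t=0.049; u2·a0=0.4293·12.899=5.538 ≤ a1=7.225 → R1 fires; A=6 E=4 R=5 Z=4 Y=2
Draw 2: a1=5.780, a2=2.295, a3=0.832, a4=0.860, a5=1.895, a0=11.662; τ=−ln(0.6684)/11.662=0.035 → t=0.084; u2·a0=0.1460·11.662=1.703 ≤ a1=5.780 → R1 fires; A=6 E=3 R=5 Z=5 Y=2
Draw 3: a1=4.335, a2=2.295, a3=1.040, a4=0.860, a5=1.895, a0=10.425; τ=−ln(0.8391)/10.425=0.017 → t=0.100; u2·a0=0.8494·10.425=8.855; a1+…+a4=8.530 < 8.855 ≤ a1+…+a5=10.425 → R5 fires; A=6 E=4 R=4 Z=5 Y=2
Draw 4: a1=4.624, a2=1.836, a3=1.040, a4=0.688, a5=1.516, a0=9.704; τ=−ln(0.6412)/9.704=0.046 → t=0.146; u2·a0=0.1534·9.704=1.489 ≤ a1=4.624 → R1 fires; A=6 E=3 R=4 Z=6 Y=2
Draw 5: a1=3.468, a2=1.836, a3=1.248, a4=0.688, a5=1.516, a0=8.756; τ=−ln(0.9165)/8.756=0.010 → t=0.156; u2·a0=0.9291·8.756=8.135; a1+…+a4=7.240 < 8.135 ≤ a1+…+a5=8.756 → R5 fires; A=6 E=4 R=3 Z=6 Y=2
Draw 6: a1=3.468, a2=1.377, a3=1.248, a4=0.516, a5=1.137, a0=7.746; τ=−ln(0.4619)/7.746=0.100 → t=0.256; u2·a0=0.2929·7.746=2.269 ≤ a1=3.468 → R1 fires; A=6 E=3 R=3 Z=7 Y=2
Draw 7: a1=2.601, a2=1.377, a3=1.456, a4=0.516, a5=1.137, a0=7.087; τ=−ln(0.1592)/7.087=0.259 → t=0.515; u2·a0=0.3265·7.087=2.314 ≤ a1=2.601 → R1 fires; A=6 E=2 R=3 Z=8 Y=2
Draw 8: a1=1.734, a2=1.377, a3=1.664, a4=0.516, a5=1.137, a0=6.428; τ=−ln(0.4891)/6.428=0.111 → t=0.626; u2·a0=0.8249·6.428=5.302; a1+…+a4=5.291 < 5.302 ≤ a1+…+a5=6.428 → R5 fires; A=6 E=3 R=2 Z=8 Y=2
Draw 9: a1=1.734, a2=0.918, a3=1.664, a4=0.344, a5=0.758, a0=5.418; τ=−ln(0.7240)/5.418=0.060 → t=0.686; u2·a0=0.3982·5.418=2.157; a1=1.734 < 2.157 ≤ a1+a2=2.652 → R2 fires; A=6 E=3 R=1 Z=8 Y=4
Draw 10: a1=0.867, a2=0.459, a3=1.664, a4=0.344, a5=0.379, a0=3.713; τ=−ln(0.6558)/3.713=0.114 → t=0.800; u2·a0=0.0730·3.713=0.271 ≤ a1=0.867 → R1 fires; A=6 E=2 R=1 Z=9 Y=4
Draw 11: a1=0.578, a2=0.459, a3=1.872, a4=0.344, a5=0.379, a0=3.632; τ=−ln(0.3363)/3.632=0.300 → t=1.100; u2·a0=0.9903·3.632=3.597; a1+…+a4=3.253 < 3.597 ≤ a1+…+a5=3.632 → R5 fires; A=6 E=3 R=0 Z=9 Y=4
Draw 12: a1=0.000, a2=0.000, a3=1.872, a4=0.000, a5=0.000, a0=1.872; τ=−ln(0.1744)/1.872=0.933 → t=2.033; u2·a0=0.6092·1.872=1.140; a1+a2=0.000 < 1.140 ≤ a1+…+a3=1.872 → R3 fires; A=6 E=3 R=2 Z=10 Y=4
Draw 13: a1=1.734, a2=0.918, a3=2.080, a4=0.688, a5=0.758, a0=6.178; τ=−ln(0.3237)/6.178=0.183 → t=2.215; u2·a0=0.4425·6.178=2.734; a1+a2=2.652 < 2.734 ≤ a1+…+a3=4.732 → R3 fires; A=6 E=3 R=4 Z=11 Y=4
Draw 14: a1=3.468, a2=1.836, a3=2.288, a4=1.376, a5=1.516, a0=10.484; τ=−ln(0.6881)/10.484=0.036 → t=2.251; u2·a0=0.2003·10.484=2.100 ≤ a1=3.468 → R1 fires; A=6 E=2 R=4 Z=12 Y=4
Draw 15: a1=2.312, a2=1.836, a3=2.496, a4=1.376, a5=1.516, a0=9.536; τ=−ln(0.3305)/9.536=0.116 → t=2.367 > T=2.26: stop.
Read off Z at T=2.26: 12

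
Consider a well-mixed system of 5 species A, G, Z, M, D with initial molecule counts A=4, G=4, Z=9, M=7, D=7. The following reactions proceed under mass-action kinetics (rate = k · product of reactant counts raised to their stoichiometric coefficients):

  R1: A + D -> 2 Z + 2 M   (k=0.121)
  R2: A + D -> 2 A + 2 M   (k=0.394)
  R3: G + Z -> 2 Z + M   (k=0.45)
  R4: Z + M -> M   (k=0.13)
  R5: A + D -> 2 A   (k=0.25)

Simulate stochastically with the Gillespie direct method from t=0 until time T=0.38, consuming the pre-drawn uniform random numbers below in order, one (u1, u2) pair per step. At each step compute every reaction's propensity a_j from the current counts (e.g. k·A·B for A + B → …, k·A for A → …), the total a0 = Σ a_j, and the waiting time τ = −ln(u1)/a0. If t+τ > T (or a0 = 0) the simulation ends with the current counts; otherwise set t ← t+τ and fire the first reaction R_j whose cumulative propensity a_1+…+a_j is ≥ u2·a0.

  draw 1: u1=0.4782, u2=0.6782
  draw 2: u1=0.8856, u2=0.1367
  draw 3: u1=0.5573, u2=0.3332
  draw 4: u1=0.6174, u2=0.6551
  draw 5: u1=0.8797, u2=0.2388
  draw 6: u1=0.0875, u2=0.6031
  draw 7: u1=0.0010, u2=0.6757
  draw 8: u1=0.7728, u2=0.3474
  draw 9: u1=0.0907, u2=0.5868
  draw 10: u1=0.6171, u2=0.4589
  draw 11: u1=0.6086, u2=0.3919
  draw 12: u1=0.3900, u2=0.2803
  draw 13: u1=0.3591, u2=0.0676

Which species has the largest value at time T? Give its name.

t=0.000: A=4 G=4 Z=9 M=7 D=7
Draw 1: a1=3.388, a2=11.032, a3=16.200, a4=8.190, a5=7.000, a0=45.810; τ=−ln(0.4782)/45.810=0.016 → t=0.016; u2·a0=0.6782·45.810=31.068; a1+…+a3=30.620 < 31.068 ≤ a1+…+a4=38.810 → R4 fires; A=4 G=4 Z=8 M=7 D=7
Draw 2: a1=3.388, a2=11.032, a3=14.400, a4=7.280, a5=7.000, a0=43.100; τ=−ln(0.8856)/43.100=0.003 → t=0.019; u2·a0=0.1367·43.100=5.892; a1=3.388 < 5.892 ≤ a1+a2=14.420 → R2 fires; A=5 G=4 Z=8 M=9 D=6
Draw 3: a1=3.630, a2=11.820, a3=14.400, a4=9.360, a5=7.500, a0=46.710; τ=−ln(0.5573)/46.710=0.013 → t=0.031; u2·a0=0.3332·46.710=15.564; a1+a2=15.450 < 15.564 ≤ a1+…+a3=29.850 → R3 fires; A=5 G=3 Z=9 M=10 D=6
Draw 4: a1=3.630, a2=11.820, a3=12.150, a4=11.700, a5=7.500, a0=46.800; τ=−ln(0.6174)/46.800=0.010 → t=0.042; u2·a0=0.6551·46.800=30.659; a1+…+a3=27.600 < 30.659 ≤ a1+…+a4=39.300 → R4 fires; A=5 G=3 Z=8 M=10 D=6
Draw 5: a1=3.630, a2=11.820, a3=10.800, a4=10.400, a5=7.500, a0=44.150; τ=−ln(0.8797)/44.150=0.003 → t=0.045; u2·a0=0.2388·44.150=10.543; a1=3.630 < 10.543 ≤ a1+a2=15.450 → R2 fires; A=6 G=3 Z=8 M=12 D=5
Draw 6: a1=3.630, a2=11.820, a3=10.800, a4=12.480, a5=7.500, a0=46.230; τ=−ln(0.0875)/46.230=0.053 → t=0.097; u2·a0=0.6031·46.230=27.881; a1+…+a3=26.250 < 27.881 ≤ a1+…+a4=38.730 → R4 fires; A=6 G=3 Z=7 M=12 D=5
Draw 7: a1=3.630, a2=11.820, a3=9.450, a4=10.920, a5=7.500, a0=43.320; τ=−ln(0.0010)/43.320=0.159 → t=0.257; u2·a0=0.6757·43.320=29.271; a1+…+a3=24.900 < 29.271 ≤ a1+…+a4=35.820 → R4 fires; A=6 G=3 Z=6 M=12 D=5
Draw 8: a1=3.630, a2=11.820, a3=8.100, a4=9.360, a5=7.500, a0=40.410; τ=−ln(0.7728)/40.410=0.006 → t=0.263; u2·a0=0.3474·40.410=14.038; a1=3.630 < 14.038 ≤ a1+a2=15.450 → R2 fires; A=7 G=3 Z=6 M=14 D=4
Draw 9: a1=3.388, a2=11.032, a3=8.100, a4=10.920, a5=7.000, a0=40.440; τ=−ln(0.0907)/40.440=0.059 → t=0.323; u2·a0=0.5868·40.440=23.730; a1+…+a3=22.520 < 23.730 ≤ a1+…+a4=33.440 → R4 fires; A=7 G=3 Z=5 M=14 D=4
Draw 10: a1=3.388, a2=11.032, a3=6.750, a4=9.100, a5=7.000, a0=37.270; τ=−ln(0.6171)/37.270=0.013 → t=0.335; u2·a0=0.4589·37.270=17.103; a1+a2=14.420 < 17.103 ≤ a1+…+a3=21.170 → R3 fires; A=7 G=2 Z=6 M=15 D=4
Draw 11: a1=3.388, a2=11.032, a3=5.400, a4=11.700, a5=7.000, a0=38.520; τ=−ln(0.6086)/38.520=0.013 → t=0.348; u2·a0=0.3919·38.520=15.096; a1+a2=14.420 < 15.096 ≤ a1+…+a3=19.820 → R3 fires; A=7 G=1 Z=7 M=16 D=4
Draw 12: a1=3.388, a2=11.032, a3=3.150, a4=14.560, a5=7.000, a0=39.130; τ=−ln(0.3900)/39.130=0.024 → t=0.372; u2·a0=0.2803·39.130=10.968; a1=3.388 < 10.968 ≤ a1+a2=14.420 → R2 fires; A=8 G=1 Z=7 M=18 D=3
Draw 13: a1=2.904, a2=9.456, a3=3.150, a4=16.380, a5=6.000, a0=37.890; τ=−ln(0.3591)/37.890=0.027 → t=0.399 > T=0.38: stop.
At T=0.38: A=8 G=1 Z=7 M=18 D=3; the largest is M.

Dominant species at T: M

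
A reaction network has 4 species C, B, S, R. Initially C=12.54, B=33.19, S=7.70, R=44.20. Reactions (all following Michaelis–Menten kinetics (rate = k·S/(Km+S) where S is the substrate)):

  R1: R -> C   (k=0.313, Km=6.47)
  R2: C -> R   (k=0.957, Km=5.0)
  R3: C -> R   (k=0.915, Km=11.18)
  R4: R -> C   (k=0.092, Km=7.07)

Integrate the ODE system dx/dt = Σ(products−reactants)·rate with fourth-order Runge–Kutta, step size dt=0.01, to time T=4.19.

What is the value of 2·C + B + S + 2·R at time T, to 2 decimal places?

Value at T = 154.37

Check how each reaction changes W = 2·C + B + S + 2·R (weight of products minus weight of reactants):
R1: R -> C: (2·1) − (2·1) = 2 − 2 = 0
R2: C -> R: (2·1) − (2·1) = 2 − 2 = 0
R3: C -> R: (2·1) − (2·1) = 2 − 2 = 0
R4: R -> C: (2·1) − (2·1) = 2 − 2 = 0
Every reaction leaves W unchanged, so W is conserved and no simulation is needed: W(T) = W(0) = 2·12.54 + 33.19 + 7.70 + 2·44.20 = 154.37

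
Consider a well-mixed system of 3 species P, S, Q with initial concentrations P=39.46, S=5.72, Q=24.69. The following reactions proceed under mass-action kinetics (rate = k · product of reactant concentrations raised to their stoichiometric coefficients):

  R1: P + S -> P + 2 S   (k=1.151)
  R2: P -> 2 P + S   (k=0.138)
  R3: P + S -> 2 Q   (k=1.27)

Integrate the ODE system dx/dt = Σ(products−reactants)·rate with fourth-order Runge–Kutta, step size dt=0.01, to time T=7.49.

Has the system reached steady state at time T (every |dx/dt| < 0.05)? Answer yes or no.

RK4 with dt=0.01: 749 steps to T=7.49. Trajectory (selected grid times):
t=0.00: P=39.46 S=5.72 Q=24.69
t=0.83: P=1.04 S=3.05 Q=103.58
t=1.66: P=0.05 S=2.99 Q=105.63
t=2.50: P=0.00 S=2.99 Q=105.73
t=3.33: P=0.00 S=2.98 Q=105.73
t=4.16: P=0.00 S=2.98 Q=105.73
t=4.99: P=0.00 S=2.98 Q=105.73
t=5.83: P=0.00 S=2.98 Q=105.73
t=6.66: P=0.00 S=2.98 Q=105.73
t=7.49: P=0.00 S=2.98 Q=105.73
Rates at T: R1=0.0000, R2=0.0000, R3=0.0000
dx/dt at T (Σ net stoichiometry × rate): P=-0.0000, S=-0.0000, Q=+0.0000
Largest |dx/dt| is |+0.0000| (Q) < 0.05 → steady.

Steady state at T: yes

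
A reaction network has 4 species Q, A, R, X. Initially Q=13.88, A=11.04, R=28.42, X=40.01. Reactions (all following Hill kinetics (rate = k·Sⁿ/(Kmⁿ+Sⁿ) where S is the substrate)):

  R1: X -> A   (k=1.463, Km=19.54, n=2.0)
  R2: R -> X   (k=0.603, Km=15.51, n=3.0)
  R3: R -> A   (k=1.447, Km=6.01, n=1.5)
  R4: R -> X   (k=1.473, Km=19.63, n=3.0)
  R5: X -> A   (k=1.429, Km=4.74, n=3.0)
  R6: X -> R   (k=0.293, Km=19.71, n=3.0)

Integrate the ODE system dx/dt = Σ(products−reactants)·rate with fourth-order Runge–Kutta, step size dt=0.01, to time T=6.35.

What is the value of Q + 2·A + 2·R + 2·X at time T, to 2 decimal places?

Value at T = 172.82

Check how each reaction changes W = Q + 2·A + 2·R + 2·X (weight of products minus weight of reactants):
R1: X -> A: (2·1) − (2·1) = 2 − 2 = 0
R2: R -> X: (2·1) − (2·1) = 2 − 2 = 0
R3: R -> A: (2·1) − (2·1) = 2 − 2 = 0
R4: R -> X: (2·1) − (2·1) = 2 − 2 = 0
R5: X -> A: (2·1) − (2·1) = 2 − 2 = 0
R6: X -> R: (2·1) − (2·1) = 2 − 2 = 0
Every reaction leaves W unchanged, so W is conserved and no simulation is needed: W(T) = W(0) = 13.88 + 2·11.04 + 2·28.42 + 2·40.01 = 172.82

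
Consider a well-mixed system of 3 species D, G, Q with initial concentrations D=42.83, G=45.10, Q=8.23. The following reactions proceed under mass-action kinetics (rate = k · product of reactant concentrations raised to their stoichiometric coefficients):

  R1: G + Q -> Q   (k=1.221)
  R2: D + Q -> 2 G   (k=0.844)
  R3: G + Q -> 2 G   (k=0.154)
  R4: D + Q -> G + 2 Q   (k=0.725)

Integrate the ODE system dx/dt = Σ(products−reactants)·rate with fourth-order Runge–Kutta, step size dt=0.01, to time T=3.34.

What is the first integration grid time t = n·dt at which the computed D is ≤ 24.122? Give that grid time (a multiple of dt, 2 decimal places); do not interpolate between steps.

Threshold first reached at t = 0.07

RK4 with dt=0.01: 334 steps to T=3.34. Trajectory (selected grid times):
t=0.00: D=42.83 G=45.10 Q=8.23
t=0.06: D=24.61 G=53.89 Q=4.07
t=0.07: D=23.17 G=53.89 Q=3.64
t=0.37: D=13.62 G=49.68 Q=0.19
t=0.74: D=13.20 G=49.27 Q=0.01
t=1.11: D=13.18 G=49.25 Q=0.00
t=1.48: D=13.18 G=49.25 Q=0.00
t=1.86: D=13.18 G=49.25 Q=0.00
t=2.23: D=13.18 G=49.25 Q=0.00
t=2.60: D=13.18 G=49.25 Q=0.00
t=2.97: D=13.18 G=49.25 Q=0.00
t=3.34: D=13.18 G=49.25 Q=0.00
D(0.06)=24.614 > 24.122 but D(0.07)=23.170 ≤ 24.122, so the first grid time is t=0.07.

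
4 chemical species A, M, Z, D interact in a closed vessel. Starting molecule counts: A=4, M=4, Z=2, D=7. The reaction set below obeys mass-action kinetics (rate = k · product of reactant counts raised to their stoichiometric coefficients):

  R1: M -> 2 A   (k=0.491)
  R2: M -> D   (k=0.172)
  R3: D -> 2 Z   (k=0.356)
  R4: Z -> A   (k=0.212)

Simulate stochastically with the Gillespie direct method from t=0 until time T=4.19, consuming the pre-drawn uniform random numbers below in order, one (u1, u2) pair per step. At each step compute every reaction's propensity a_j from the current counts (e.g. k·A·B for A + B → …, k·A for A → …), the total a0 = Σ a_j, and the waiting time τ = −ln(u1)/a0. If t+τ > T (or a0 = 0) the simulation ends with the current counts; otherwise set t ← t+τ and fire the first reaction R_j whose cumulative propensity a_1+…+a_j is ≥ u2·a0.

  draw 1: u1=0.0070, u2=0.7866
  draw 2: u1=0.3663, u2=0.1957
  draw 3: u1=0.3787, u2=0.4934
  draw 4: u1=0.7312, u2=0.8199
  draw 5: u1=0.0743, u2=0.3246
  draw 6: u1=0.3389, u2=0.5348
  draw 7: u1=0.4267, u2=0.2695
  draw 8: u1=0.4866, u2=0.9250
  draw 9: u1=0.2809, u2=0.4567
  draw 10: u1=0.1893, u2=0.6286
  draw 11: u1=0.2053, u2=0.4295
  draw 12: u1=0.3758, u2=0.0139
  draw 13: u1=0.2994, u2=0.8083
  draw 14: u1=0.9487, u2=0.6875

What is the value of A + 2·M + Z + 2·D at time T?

Check how each reaction changes W = A + 2·M + Z + 2·D (weight of products minus weight of reactants):
R1: M -> 2 A: (1·2) − (2·1) = 2 − 2 = 0
R2: M -> D: (2·1) − (2·1) = 2 − 2 = 0
R3: D -> 2 Z: (1·2) − (2·1) = 2 − 2 = 0
R4: Z -> A: (1·1) − (1·1) = 1 − 1 = 0
Every reaction leaves W unchanged, so W is conserved and no simulation is needed: W(T) = W(0) = 4 + 2·4 + 2 + 2·7 = 28

Value at T = 28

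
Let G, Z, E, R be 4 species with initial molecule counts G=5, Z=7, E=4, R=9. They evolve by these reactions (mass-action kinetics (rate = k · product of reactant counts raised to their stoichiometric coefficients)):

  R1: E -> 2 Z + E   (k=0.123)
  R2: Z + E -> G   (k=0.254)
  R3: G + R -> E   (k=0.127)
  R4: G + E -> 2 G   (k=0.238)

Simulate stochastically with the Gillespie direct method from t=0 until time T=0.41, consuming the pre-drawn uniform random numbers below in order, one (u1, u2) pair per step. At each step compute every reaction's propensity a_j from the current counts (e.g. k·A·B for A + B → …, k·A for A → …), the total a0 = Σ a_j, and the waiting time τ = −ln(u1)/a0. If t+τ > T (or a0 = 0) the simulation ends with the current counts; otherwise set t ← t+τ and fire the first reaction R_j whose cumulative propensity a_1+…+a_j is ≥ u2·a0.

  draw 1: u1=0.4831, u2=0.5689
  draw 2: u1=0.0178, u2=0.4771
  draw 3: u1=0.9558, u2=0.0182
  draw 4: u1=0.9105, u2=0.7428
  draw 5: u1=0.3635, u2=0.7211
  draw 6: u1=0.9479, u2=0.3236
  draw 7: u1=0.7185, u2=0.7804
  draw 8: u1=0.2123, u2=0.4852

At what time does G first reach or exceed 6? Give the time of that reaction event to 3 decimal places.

t=0.000: G=5 Z=7 E=4 R=9
Draw 1: a1=0.492, a2=7.112, a3=5.715, a4=4.760, a0=18.079; τ=−ln(0.4831)/18.079=0.040 → t=0.040; u2·a0=0.5689·18.079=10.285; a1+a2=7.604 < 10.285 ≤ a1+…+a3=13.319 → R3 fires; G=4 Z=7 E=5 R=8
Draw 2: a1=0.615, a2=8.890, a3=4.064, a4=4.760, a0=18.329; τ=−ln(0.0178)/18.329=0.220 → t=0.260; u2·a0=0.4771·18.329=8.745; a1=0.615 < 8.745 ≤ a1+a2=9.505 → R2 fires; G=5 Z=6 E=4 R=8
Draw 3: a1=0.492, a2=6.096, a3=5.080, a4=4.760, a0=16.428; τ=−ln(0.9558)/16.428=0.003 → t=0.263; u2·a0=0.0182·16.428=0.299 ≤ a1=0.492 → R1 fires; G=5 Z=8 E=4 R=8
Draw 4: a1=0.492, a2=8.128, a3=5.080, a4=4.760, a0=18.460; τ=−ln(0.9105)/18.460=0.005 → t=0.268; u2·a0=0.7428·18.460=13.712; a1+…+a3=13.700 < 13.712 ≤ a1+…+a4=18.460 → R4 fires; G=6 Z=8 E=3 R=8
Draw 5: a1=0.369, a2=6.096, a3=6.096, a4=4.284, a0=16.845; τ=−ln(0.3635)/16.845=0.060 → t=0.328; u2·a0=0.7211·16.845=12.147; a1+a2=6.465 < 12.147 ≤ a1+…+a3=12.561 → R3 fires; G=5 Z=8 E=4 R=7
Draw 6: a1=0.492, a2=8.128, a3=4.445, a4=4.760, a0=17.825; τ=−ln(0.9479)/17.825=0.003 → t=0.331; u2·a0=0.3236·17.825=5.768; a1=0.492 < 5.768 ≤ a1+a2=8.620 → R2 fires; G=6 Z=7 E=3 R=7
Draw 7: a1=0.369, a2=5.334, a3=5.334, a4=4.284, a0=15.321; τ=−ln(0.7185)/15.321=0.022 → t=0.353; u2·a0=0.7804·15.321=11.957; a1+…+a3=11.037 < 11.957 ≤ a1+…+a4=15.321 → R4 fires; G=7 Z=7 E=2 R=7
Draw 8: a1=0.246, a2=3.556, a3=6.223, a4=3.332, a0=13.357; τ=−ln(0.2123)/13.357=0.116 → t=0.469 > T=0.41: stop.
G first becomes ≥ 6 when it reaches 6 at the event at t=0.268.

Threshold first reached at t = 0.268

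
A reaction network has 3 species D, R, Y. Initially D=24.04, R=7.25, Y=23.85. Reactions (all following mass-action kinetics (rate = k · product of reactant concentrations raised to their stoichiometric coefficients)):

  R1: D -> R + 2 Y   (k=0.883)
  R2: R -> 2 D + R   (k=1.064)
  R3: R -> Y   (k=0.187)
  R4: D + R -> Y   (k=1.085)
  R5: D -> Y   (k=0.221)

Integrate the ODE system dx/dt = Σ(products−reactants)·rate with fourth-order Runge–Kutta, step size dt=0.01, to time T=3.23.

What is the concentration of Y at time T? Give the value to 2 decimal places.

RK4 with dt=0.01: 323 steps to T=3.23. Trajectory (selected grid times):
t=0.00: D=24.04 R=7.25 Y=23.85
t=0.36: D=9.16 R=0.83 Y=44.49
t=0.72: D=4.94 R=0.79 Y=51.55
t=1.08: D=2.87 R=0.78 Y=55.47
t=1.44: D=1.85 R=0.76 Y=57.87
t=1.79: D=1.35 R=0.75 Y=59.47
t=2.15: D=1.09 R=0.73 Y=60.73
t=2.51: D=0.96 R=0.72 Y=61.79
t=2.87: D=0.88 R=0.71 Y=62.75
t=3.23: D=0.84 R=0.70 Y=63.65
Read off Y at T=3.23: 63.65

Y at T = 63.65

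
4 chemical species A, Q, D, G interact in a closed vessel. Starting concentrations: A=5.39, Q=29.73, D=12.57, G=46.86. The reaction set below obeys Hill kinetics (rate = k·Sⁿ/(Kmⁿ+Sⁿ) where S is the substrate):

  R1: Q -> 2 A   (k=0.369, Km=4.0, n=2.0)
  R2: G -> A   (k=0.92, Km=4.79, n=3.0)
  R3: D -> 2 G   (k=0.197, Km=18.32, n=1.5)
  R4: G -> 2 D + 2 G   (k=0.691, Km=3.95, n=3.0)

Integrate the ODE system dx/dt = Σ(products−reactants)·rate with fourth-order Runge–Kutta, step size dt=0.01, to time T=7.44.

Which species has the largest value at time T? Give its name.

RK4 with dt=0.01: 744 steps to T=7.44. Trajectory (selected grid times):
t=0.00: A=5.39 Q=29.73 D=12.57 G=46.86
t=0.83: A=6.75 Q=29.43 D=13.65 G=46.79
t=1.65: A=8.10 Q=29.13 D=14.72 G=46.74
t=2.48: A=9.47 Q=28.83 D=15.80 G=46.69
t=3.31: A=10.83 Q=28.53 D=16.87 G=46.65
t=4.13: A=12.18 Q=28.23 D=17.92 G=46.62
t=4.96: A=13.54 Q=27.93 D=18.99 G=46.59
t=5.79: A=14.90 Q=27.63 D=20.05 G=46.57
t=6.61: A=16.25 Q=27.34 D=21.09 G=46.56
t=7.44: A=17.61 Q=27.04 D=22.15 G=46.56
At T=7.44: A=17.61 Q=27.04 D=22.15 G=46.56; the largest is G.

Dominant species at T: G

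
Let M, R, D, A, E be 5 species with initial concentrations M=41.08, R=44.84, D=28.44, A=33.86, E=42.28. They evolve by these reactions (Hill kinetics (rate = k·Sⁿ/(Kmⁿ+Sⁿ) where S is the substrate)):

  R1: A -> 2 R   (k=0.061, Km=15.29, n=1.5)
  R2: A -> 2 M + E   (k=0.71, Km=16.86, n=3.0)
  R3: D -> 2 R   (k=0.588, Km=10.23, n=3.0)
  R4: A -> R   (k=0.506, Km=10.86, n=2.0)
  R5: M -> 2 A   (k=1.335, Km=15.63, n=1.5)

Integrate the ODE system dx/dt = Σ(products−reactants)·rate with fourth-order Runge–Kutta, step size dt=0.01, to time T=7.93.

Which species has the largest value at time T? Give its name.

RK4 with dt=0.01: 793 steps to T=7.93. Trajectory (selected grid times):
t=0.00: M=41.08 R=44.84 D=28.44 A=33.86 E=42.28
t=0.88: M=41.24 R=46.32 D=27.95 A=34.76 E=42.84
t=1.76: M=41.42 R=47.79 D=27.45 A=35.65 E=43.40
t=2.64: M=41.60 R=49.27 D=26.96 A=36.55 E=43.97
t=3.52: M=41.78 R=50.74 D=26.47 A=37.43 E=44.54
t=4.41: M=41.98 R=52.23 D=25.98 A=38.33 E=45.12
t=5.29: M=42.17 R=53.70 D=25.49 A=39.21 E=45.70
t=6.17: M=42.38 R=55.17 D=25.01 A=40.09 E=46.28
t=7.05: M=42.58 R=56.64 D=24.52 A=40.97 E=46.86
t=7.93: M=42.79 R=58.11 D=24.04 A=41.85 E=47.45
At T=7.93: M=42.79 R=58.11 D=24.04 A=41.85 E=47.45; the largest is R.

Dominant species at T: R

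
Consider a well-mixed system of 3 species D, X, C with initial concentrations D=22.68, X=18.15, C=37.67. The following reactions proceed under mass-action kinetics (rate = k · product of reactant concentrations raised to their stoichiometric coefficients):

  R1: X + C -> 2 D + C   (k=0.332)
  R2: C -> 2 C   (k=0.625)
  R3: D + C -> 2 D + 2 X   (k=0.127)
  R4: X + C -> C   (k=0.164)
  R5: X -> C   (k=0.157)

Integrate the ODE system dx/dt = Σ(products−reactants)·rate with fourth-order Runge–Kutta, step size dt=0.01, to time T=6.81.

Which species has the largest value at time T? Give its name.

RK4 with dt=0.01: 681 steps to T=6.81. Trajectory (selected grid times):
t=0.00: D=22.68 X=18.15 C=37.67
t=0.76: D=149.09 X=42.50 C=0.37
t=1.51: D=161.68 X=42.35 C=0.34
t=2.27: D=173.85 X=42.59 C=0.31
t=3.03: D=185.70 X=43.12 C=0.30
t=3.78: D=197.22 X=43.86 C=0.28
t=4.54: D=208.84 X=44.80 C=0.27
t=5.30: D=220.52 X=45.91 C=0.26
t=6.05: D=232.15 X=47.14 C=0.26
t=6.81: D=244.10 X=48.53 C=0.25
At T=6.81: D=244.10 X=48.53 C=0.25; the largest is D.

Dominant species at T: D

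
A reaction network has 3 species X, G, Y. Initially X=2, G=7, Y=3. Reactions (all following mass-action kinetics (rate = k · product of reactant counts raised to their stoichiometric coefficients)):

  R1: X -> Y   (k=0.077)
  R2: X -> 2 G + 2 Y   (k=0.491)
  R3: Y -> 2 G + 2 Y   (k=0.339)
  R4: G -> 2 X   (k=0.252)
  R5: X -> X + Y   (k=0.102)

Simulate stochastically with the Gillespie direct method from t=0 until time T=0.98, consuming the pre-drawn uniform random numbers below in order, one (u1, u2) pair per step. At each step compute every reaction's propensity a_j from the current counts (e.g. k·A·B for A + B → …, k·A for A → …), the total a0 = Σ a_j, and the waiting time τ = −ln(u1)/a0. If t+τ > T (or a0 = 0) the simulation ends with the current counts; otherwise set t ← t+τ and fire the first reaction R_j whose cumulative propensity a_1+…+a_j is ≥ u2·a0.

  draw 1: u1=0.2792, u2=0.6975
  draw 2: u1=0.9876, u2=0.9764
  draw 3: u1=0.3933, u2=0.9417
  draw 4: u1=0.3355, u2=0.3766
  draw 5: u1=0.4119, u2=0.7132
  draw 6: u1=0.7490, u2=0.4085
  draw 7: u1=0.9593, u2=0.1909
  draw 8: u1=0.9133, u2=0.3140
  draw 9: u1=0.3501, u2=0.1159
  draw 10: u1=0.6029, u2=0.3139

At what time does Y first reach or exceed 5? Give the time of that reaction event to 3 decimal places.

t=0.000: X=2 G=7 Y=3
Draw 1: a1=0.154, a2=0.982, a3=1.017, a4=1.764, a5=0.204, a0=4.121; τ=−ln(0.2792)/4.121=0.310 → t=0.310; u2·a0=0.6975·4.121=2.874; a1+…+a3=2.153 < 2.874 ≤ a1+…+a4=3.917 → R4 fires; X=4 G=6 Y=3
Draw 2: a1=0.308, a2=1.964, a3=1.017, a4=1.512, a5=0.408, a0=5.209; τ=−ln(0.9876)/5.209=0.002 → t=0.312; u2·a0=0.9764·5.209=5.086; a1+…+a4=4.801 < 5.086 ≤ a1+…+a5=5.209 → R5 fires; X=4 G=6 Y=4
Draw 3: a1=0.308, a2=1.964, a3=1.356, a4=1.512, a5=0.408, a0=5.548; τ=−ln(0.3933)/5.548=0.168 → t=0.480; u2·a0=0.9417·5.548=5.225; a1+…+a4=5.140 < 5.225 ≤ a1+…+a5=5.548 → R5 fires; X=4 G=6 Y=5
Draw 4: a1=0.308, a2=1.964, a3=1.695, a4=1.512, a5=0.408, a0=5.887; τ=−ln(0.3355)/5.887=0.186 → t=0.666; u2·a0=0.3766·5.887=2.217; a1=0.308 < 2.217 ≤ a1+a2=2.272 → R2 fires; X=3 G=8 Y=7
Draw 5: a1=0.231, a2=1.473, a3=2.373, a4=2.016, a5=0.306, a0=6.399; τ=−ln(0.4119)/6.399=0.139 → t=0.804; u2·a0=0.7132·6.399=4.564; a1+…+a3=4.077 < 4.564 ≤ a1+…+a4=6.093 → R4 fires; X=5 G=7 Y=7
Draw 6: a1=0.385, a2=2.455, a3=2.373, a4=1.764, a5=0.510, a0=7.487; τ=−ln(0.7490)/7.487=0.039 → t=0.843; u2·a0=0.4085·7.487=3.058; a1+a2=2.840 < 3.058 ≤ a1+…+a3=5.213 → R3 fires; X=5 G=9 Y=8
Draw 7: a1=0.385, a2=2.455, a3=2.712, a4=2.268, a5=0.510, a0=8.330; τ=−ln(0.9593)/8.330=0.005 → t=0.848; u2·a0=0.1909·8.330=1.590; a1=0.385 < 1.590 ≤ a1+a2=2.840 → R2 fires; X=4 G=11 Y=10
Draw 8: a1=0.308, a2=1.964, a3=3.390, a4=2.772, a5=0.408, a0=8.842; τ=−ln(0.9133)/8.842=0.010 → t=0.858; u2·a0=0.3140·8.842=2.776; a1+a2=2.272 < 2.776 ≤ a1+…+a3=5.662 → R3 fires; X=4 G=13 Y=11
Draw 9: a1=0.308, a2=1.964, a3=3.729, a4=3.276, a5=0.408, a0=9.685; τ=−ln(0.3501)/9.685=0.108 → t=0.967; u2·a0=0.1159·9.685=1.122; a1=0.308 < 1.122 ≤ a1+a2=2.272 → R2 fires; X=3 G=15 Y=13
Draw 10: a1=0.231, a2=1.473, a3=4.407, a4=3.780, a5=0.306, a0=10.197; τ=−ln(0.6029)/10.197=0.050 → t=1.016 > T=0.98: stop.
Y first becomes ≥ 5 when it reaches 5 at the event at t=0.480.

Threshold first reached at t = 0.480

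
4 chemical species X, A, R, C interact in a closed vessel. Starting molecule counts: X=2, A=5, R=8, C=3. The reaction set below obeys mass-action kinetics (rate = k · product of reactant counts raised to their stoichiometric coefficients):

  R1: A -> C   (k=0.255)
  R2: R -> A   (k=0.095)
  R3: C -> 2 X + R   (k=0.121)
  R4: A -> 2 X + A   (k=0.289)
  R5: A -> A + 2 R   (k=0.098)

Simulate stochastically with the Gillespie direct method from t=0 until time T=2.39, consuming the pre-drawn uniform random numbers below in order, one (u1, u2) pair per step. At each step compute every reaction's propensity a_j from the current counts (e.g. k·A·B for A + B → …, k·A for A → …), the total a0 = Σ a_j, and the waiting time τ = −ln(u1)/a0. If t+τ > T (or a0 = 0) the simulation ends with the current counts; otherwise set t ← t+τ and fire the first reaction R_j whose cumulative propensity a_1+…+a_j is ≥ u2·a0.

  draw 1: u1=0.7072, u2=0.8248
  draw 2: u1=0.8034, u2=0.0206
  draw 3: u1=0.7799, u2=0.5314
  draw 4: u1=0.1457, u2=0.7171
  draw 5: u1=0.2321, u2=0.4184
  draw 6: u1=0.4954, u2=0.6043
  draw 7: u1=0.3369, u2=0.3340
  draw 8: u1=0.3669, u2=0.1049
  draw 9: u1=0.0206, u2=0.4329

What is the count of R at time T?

t=0.000: X=2 A=5 R=8 C=3
Draw 1: a1=1.275, a2=0.760, a3=0.363, a4=1.445, a5=0.490, a0=4.333; τ=−ln(0.7072)/4.333=0.080 → t=0.080; u2·a0=0.8248·4.333=3.574; a1+…+a3=2.398 < 3.574 ≤ a1+…+a4=3.843 → R4 fires; X=4 A=5 R=8 C=3
Draw 2: a1=1.275, a2=0.760, a3=0.363, a4=1.445, a5=0.490, a0=4.333; τ=−ln(0.8034)/4.333=0.051 → t=0.130; u2·a0=0.0206·4.333=0.089 ≤ a1=1.275 → R1 fires; X=4 A=4 R=8 C=4
Draw 3: a1=1.020, a2=0.760, a3=0.484, a4=1.156, a5=0.392, a0=3.812; τ=−ln(0.7799)/3.812=0.065 → t=0.196; u2·a0=0.5314·3.812=2.026; a1+a2=1.780 < 2.026 ≤ a1+…+a3=2.264 → R3 fires; X=6 A=4 R=9 C=3
Draw 4: a1=1.020, a2=0.855, a3=0.363, a4=1.156, a5=0.392, a0=3.786; τ=−ln(0.1457)/3.786=0.509 → t=0.704; u2·a0=0.7171·3.786=2.715; a1+…+a3=2.238 < 2.715 ≤ a1+…+a4=3.394 → R4 fires; X=8 A=4 R=9 C=3
Draw 5: a1=1.020, a2=0.855, a3=0.363, a4=1.156, a5=0.392, a0=3.786; τ=−ln(0.2321)/3.786=0.386 → t=1.090; u2·a0=0.4184·3.786=1.584; a1=1.020 < 1.584 ≤ a1+a2=1.875 → R2 fires; X=8 A=5 R=8 C=3
Draw 6: a1=1.275, a2=0.760, a3=0.363, a4=1.445, a5=0.490, a0=4.333; τ=−ln(0.4954)/4.333=0.162 → t=1.252; u2·a0=0.6043·4.333=2.618; a1+…+a3=2.398 < 2.618 ≤ a1+…+a4=3.843 → R4 fires; X=10 A=5 R=8 C=3
Draw 7: a1=1.275, a2=0.760, a3=0.363, a4=1.445, a5=0.490, a0=4.333; τ=−ln(0.3369)/4.333=0.251 → t=1.503; u2·a0=0.3340·4.333=1.447; a1=1.275 < 1.447 ≤ a1+a2=2.035 → R2 fires; X=10 A=6 R=7 C=3
Draw 8: a1=1.530, a2=0.665, a3=0.363, a4=1.734, a5=0.588, a0=4.880; τ=−ln(0.3669)/4.880=0.205 → t=1.709; u2·a0=0.1049·4.880=0.512 ≤ a1=1.530 → R1 fires; X=10 A=5 R=7 C=4
Draw 9: a1=1.275, a2=0.665, a3=0.484, a4=1.445, a5=0.490, a0=4.359; τ=−ln(0.0206)/4.359=0.891 → t=2.600 > T=2.39: stop.
Read off R at T=2.39: 7

R at T = 7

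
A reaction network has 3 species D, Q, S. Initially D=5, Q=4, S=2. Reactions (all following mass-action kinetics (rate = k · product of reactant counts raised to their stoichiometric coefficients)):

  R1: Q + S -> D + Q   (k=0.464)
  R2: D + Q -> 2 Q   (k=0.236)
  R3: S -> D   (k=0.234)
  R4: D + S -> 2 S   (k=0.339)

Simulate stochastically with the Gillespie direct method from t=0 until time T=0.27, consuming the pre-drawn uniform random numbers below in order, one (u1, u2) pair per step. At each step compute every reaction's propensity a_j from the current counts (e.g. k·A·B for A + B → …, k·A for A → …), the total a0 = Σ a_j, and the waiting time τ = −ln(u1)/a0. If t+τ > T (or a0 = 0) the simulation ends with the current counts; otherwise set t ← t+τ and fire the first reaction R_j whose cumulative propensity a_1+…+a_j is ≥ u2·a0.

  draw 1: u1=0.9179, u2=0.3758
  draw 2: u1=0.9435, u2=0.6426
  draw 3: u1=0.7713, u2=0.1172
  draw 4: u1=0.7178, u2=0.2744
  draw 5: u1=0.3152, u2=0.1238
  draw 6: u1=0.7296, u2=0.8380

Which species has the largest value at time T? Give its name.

Dominant species at T: Q

t=0.000: D=5 Q=4 S=2
Draw 1: a1=3.712, a2=4.720, a3=0.468, a4=3.390, a0=12.290; τ=−ln(0.9179)/12.290=0.007 → t=0.007; u2·a0=0.3758·12.290=4.619; a1=3.712 < 4.619 ≤ a1+a2=8.432 → R2 fires; D=4 Q=5 S=2
Draw 2: a1=4.640, a2=4.720, a3=0.468, a4=2.712, a0=12.540; τ=−ln(0.9435)/12.540=0.005 → t=0.012; u2·a0=0.6426·12.540=8.058; a1=4.640 < 8.058 ≤ a1+a2=9.360 → R2 fires; D=3 Q=6 S=2
Draw 3: a1=5.568, a2=4.248, a3=0.468, a4=2.034, a0=12.318; τ=−ln(0.7713)/12.318=0.021 → t=0.033; u2·a0=0.1172·12.318=1.444 ≤ a1=5.568 → R1 fires; D=4 Q=6 S=1
Draw 4: a1=2.784, a2=5.664, a3=0.234, a4=1.356, a0=10.038; τ=−ln(0.7178)/10.038=0.033 → t=0.066; u2·a0=0.2744·10.038=2.754 ≤ a1=2.784 → R1 fires; D=5 Q=6 S=0
Draw 5: a1=0.000, a2=7.080, a3=0.000, a4=0.000, a0=7.080; τ=−ln(0.3152)/7.080=0.163 → t=0.229; u2·a0=0.1238·7.080=0.877; a1=0.000 < 0.877 ≤ a1+a2=7.080 → R2 fires; D=4 Q=7 S=0
Draw 6: a1=0.000, a2=6.608, a3=0.000, a4=0.000, a0=6.608; τ=−ln(0.7296)/6.608=0.048 → t=0.277 > T=0.27: stop.
At T=0.27: D=4 Q=7 S=0; the largest is Q.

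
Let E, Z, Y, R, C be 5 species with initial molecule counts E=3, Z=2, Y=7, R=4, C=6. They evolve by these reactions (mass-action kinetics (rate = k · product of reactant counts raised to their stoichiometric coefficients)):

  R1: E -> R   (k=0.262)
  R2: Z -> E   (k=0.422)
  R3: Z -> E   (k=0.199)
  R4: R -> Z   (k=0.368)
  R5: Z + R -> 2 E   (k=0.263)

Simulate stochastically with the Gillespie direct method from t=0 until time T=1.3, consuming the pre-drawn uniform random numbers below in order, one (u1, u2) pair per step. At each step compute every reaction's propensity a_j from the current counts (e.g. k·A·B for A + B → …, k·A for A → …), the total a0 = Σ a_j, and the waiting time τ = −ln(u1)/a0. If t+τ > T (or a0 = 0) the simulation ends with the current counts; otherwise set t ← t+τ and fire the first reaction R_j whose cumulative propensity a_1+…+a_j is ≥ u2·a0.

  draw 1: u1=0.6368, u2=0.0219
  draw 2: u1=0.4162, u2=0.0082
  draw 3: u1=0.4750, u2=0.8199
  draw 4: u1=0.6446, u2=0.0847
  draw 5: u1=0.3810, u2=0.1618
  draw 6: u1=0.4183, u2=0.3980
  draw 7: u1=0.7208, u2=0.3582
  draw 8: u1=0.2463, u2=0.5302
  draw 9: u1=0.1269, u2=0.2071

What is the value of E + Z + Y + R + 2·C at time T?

Value at T = 28

Check how each reaction changes W = E + Z + Y + R + 2·C (weight of products minus weight of reactants):
R1: E -> R: (1·1) − (1·1) = 1 − 1 = 0
R2: Z -> E: (1·1) − (1·1) = 1 − 1 = 0
R3: Z -> E: (1·1) − (1·1) = 1 − 1 = 0
R4: R -> Z: (1·1) − (1·1) = 1 − 1 = 0
R5: Z + R -> 2 E: (1·2) − (1·1 + 1·1) = 2 − 2 = 0
Every reaction leaves W unchanged, so W is conserved and no simulation is needed: W(T) = W(0) = 3 + 2 + 7 + 4 + 2·6 = 28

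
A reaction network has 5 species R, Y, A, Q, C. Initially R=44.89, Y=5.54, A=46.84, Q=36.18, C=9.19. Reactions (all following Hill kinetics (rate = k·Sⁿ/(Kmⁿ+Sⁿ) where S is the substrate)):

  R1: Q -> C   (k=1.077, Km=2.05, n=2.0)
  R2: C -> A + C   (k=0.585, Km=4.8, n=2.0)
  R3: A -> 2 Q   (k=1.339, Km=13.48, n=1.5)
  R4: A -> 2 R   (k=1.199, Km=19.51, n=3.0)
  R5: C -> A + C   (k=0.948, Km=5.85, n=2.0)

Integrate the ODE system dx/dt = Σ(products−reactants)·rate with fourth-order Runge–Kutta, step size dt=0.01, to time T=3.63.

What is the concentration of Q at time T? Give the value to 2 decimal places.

RK4 with dt=0.01: 363 steps to T=3.63. Trajectory (selected grid times):
t=0.00: R=44.89 Y=5.54 A=46.84 Q=36.18 C=9.19
t=0.40: R=45.78 Y=5.54 A=46.39 Q=36.68 C=9.62
t=0.81: R=46.70 Y=5.54 A=45.94 Q=37.19 C=10.06
t=1.21: R=47.59 Y=5.54 A=45.51 Q=37.68 C=10.49
t=1.61: R=48.48 Y=5.54 A=45.09 Q=38.17 C=10.92
t=2.02: R=49.38 Y=5.54 A=44.67 Q=38.67 C=11.36
t=2.42: R=50.27 Y=5.54 A=44.27 Q=39.16 C=11.79
t=2.82: R=51.15 Y=5.54 A=43.88 Q=39.65 C=12.22
t=3.23: R=52.05 Y=5.54 A=43.49 Q=40.15 C=12.66
t=3.63: R=52.93 Y=5.54 A=43.11 Q=40.63 C=13.09
Read off Q at T=3.63: 40.63

Q at T = 40.63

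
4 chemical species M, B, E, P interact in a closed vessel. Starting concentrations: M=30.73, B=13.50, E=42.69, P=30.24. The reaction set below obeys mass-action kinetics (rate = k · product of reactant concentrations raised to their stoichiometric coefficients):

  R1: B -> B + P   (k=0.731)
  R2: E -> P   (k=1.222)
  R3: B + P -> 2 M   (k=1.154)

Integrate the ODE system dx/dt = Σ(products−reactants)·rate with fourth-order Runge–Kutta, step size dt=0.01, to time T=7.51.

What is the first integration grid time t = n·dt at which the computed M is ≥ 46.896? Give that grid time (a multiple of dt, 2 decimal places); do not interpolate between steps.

Threshold first reached at t = 0.04

RK4 with dt=0.01: 751 steps to T=7.51. Trajectory (selected grid times):
t=0.00: M=30.73 B=13.50 E=42.69 P=30.24
t=0.03: M=46.88 B=5.43 E=41.15 P=23.89
t=0.04: M=49.45 B=4.14 E=40.65 P=23.14
t=0.83: M=57.73 B=0.00 E=15.48 P=44.29
t=1.67: M=57.73 B=0.00 E=5.55 P=54.22
t=2.50: M=57.73 B=0.00 E=2.01 P=57.76
t=3.34: M=57.73 B=0.00 E=0.72 P=59.05
t=4.17: M=57.73 B=0.00 E=0.26 P=59.51
t=5.01: M=57.73 B=0.00 E=0.09 P=59.68
t=5.84: M=57.73 B=0.00 E=0.03 P=59.74
t=6.68: M=57.73 B=0.00 E=0.01 P=59.76
t=7.51: M=57.73 B=0.00 E=0.00 P=59.77
M(0.03)=46.876 < 46.896 but M(0.04)=49.452 ≥ 46.896, so the first grid time is t=0.04.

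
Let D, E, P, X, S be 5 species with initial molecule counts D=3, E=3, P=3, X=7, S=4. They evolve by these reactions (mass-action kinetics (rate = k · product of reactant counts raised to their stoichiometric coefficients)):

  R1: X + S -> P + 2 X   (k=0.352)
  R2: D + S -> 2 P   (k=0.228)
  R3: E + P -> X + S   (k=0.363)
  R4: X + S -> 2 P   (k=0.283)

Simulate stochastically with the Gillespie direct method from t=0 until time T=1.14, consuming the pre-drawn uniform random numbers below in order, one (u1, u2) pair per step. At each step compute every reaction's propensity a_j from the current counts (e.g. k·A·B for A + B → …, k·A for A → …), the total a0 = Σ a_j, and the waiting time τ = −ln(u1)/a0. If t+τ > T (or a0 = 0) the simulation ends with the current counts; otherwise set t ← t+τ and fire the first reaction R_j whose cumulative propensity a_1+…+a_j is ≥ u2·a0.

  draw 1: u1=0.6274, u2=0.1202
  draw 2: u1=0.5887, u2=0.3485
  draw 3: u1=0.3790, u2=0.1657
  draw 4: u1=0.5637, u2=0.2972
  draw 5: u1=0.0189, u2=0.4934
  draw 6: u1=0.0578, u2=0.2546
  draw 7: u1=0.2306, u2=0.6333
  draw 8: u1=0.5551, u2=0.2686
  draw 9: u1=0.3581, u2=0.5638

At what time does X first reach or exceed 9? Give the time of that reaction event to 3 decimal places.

Threshold first reached at t = 0.044

t=0.000: D=3 E=3 P=3 X=7 S=4
Draw 1: a1=9.856, a2=2.736, a3=3.267, a4=7.924, a0=23.783; τ=−ln(0.6274)/23.783=0.020 → t=0.020; u2·a0=0.1202·23.783=2.859 ≤ a1=9.856 → R1 fires; D=3 E=3 P=4 X=8 S=3
Draw 2: a1=8.448, a2=2.052, a3=4.356, a4=6.792, a0=21.648; τ=−ln(0.5887)/21.648=0.024 → t=0.044; u2·a0=0.3485·21.648=7.544 ≤ a1=8.448 → R1 fires; D=3 E=3 P=5 X=9 S=2
Draw 3: a1=6.336, a2=1.368, a3=5.445, a4=5.094, a0=18.243; τ=−ln(0.3790)/18.243=0.053 → t=0.097; u2·a0=0.1657·18.243=3.023 ≤ a1=6.336 → R1 fires; D=3 E=3 P=6 X=10 S=1
Draw 4: a1=3.520, a2=0.684, a3=6.534, a4=2.830, a0=13.568; τ=−ln(0.5637)/13.568=0.042 → t=0.140; u2·a0=0.2972·13.568=4.032; a1=3.520 < 4.032 ≤ a1+a2=4.204 → R2 fires; D=2 E=3 P=8 X=10 S=0
Draw 5: a1=0.000, a2=0.000, a3=8.712, a4=0.000, a0=8.712; τ=−ln(0.0189)/8.712=0.456 → t=0.595; u2·a0=0.4934·8.712=4.299; a1+a2=0.000 < 4.299 ≤ a1+…+a3=8.712 → R3 fires; D=2 E=2 P=7 X=11 S=1
Draw 6: a1=3.872, a2=0.456, a3=5.082, a4=3.113, a0=12.523; τ=−ln(0.0578)/12.523=0.228 → t=0.823; u2·a0=0.2546·12.523=3.188 ≤ a1=3.872 → R1 fires; D=2 E=2 P=8 X=12 S=0
Draw 7: a1=0.000, a2=0.000, a3=5.808, a4=0.000, a0=5.808; τ=−ln(0.2306)/5.808=0.253 → t=1.075; u2·a0=0.6333·5.808=3.678; a1+a2=0.000 < 3.678 ≤ a1+…+a3=5.808 → R3 fires; D=2 E=1 P=7 X=13 S=1
Draw 8: a1=4.576, a2=0.456, a3=2.541, a4=3.679, a0=11.252; τ=−ln(0.5551)/11.252=0.052 → t=1.128; u2·a0=0.2686·11.252=3.022 ≤ a1=4.576 → R1 fires; D=2 E=1 P=8 X=14 S=0
Draw 9: a1=0.000, a2=0.000, a3=2.904, a4=0.000, a0=2.904; τ=−ln(0.3581)/2.904=0.354 → t=1.481 > T=1.14: stop.
X first becomes ≥ 9 when it reaches 9 at the event at t=0.044.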